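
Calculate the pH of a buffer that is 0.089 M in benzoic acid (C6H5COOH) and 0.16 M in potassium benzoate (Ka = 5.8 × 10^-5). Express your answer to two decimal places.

pKa = −log(5.8 × 10^-5) = 4.237
pH = pKa + log([A⁻]/[HA]) = 4.237 + log(0.16/0.089)
pH = 4.237 + (+0.255) = 4.49

pH = 4.49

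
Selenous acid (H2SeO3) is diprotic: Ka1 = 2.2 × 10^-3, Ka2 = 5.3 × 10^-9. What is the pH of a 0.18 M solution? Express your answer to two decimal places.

pH = 1.73

Ka1 ≫ Ka2, so treat the first dissociation as the only significant source of H+.
Ka1 = x²/(0.18 − x) = 2.2 × 10^-3
Solving the quadratic: x = (−Ka1 + √(Ka1² + 4·Ka1·C₀))/2 = 1.88 × 10^-2 M
pH = −log(1.88 × 10^-2) = 1.73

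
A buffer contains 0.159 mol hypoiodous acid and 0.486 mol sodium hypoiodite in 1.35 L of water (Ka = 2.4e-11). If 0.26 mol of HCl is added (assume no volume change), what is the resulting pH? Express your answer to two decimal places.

After neutralization: n(HOI) = 0.419 mol, n(OI-) = 0.226 mol.
pKa = −log(2.4 × 10^-11) = 10.620
pH = pKa + log(n_OI-/n_HOI) = 10.620 + log(0.226/0.419) = 10.620 + (-0.268)

pH = 10.35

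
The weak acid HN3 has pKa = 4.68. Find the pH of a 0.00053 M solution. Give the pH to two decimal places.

HN3 ⇌ N3- + H+
Ka = 10^(−4.68) = 2.09 × 10^-5
Ka = [H+]²/(0.00053 − [H+]) = 2.09 × 10^-5
[H+] is not negligible relative to C₀; solve [H+]² + 2.09e-05·[H+] − 1.11e-08 = 0.
[H+] = [−2.09e-05 + √(2.09e-05² + 4.43e-08)]/2 = 9.53 × 10^-5 M
pH = −log(9.53 × 10^-5) = 4.02

pH = 4.02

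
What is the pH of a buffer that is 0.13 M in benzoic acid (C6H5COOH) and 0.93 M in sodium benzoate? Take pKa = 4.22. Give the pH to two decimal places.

Using pH = pKa + log([base]/[acid]) with [base]/[acid] = 0.93/0.13:
pH = 4.22 + (+0.855) = 5.07

pH = 5.07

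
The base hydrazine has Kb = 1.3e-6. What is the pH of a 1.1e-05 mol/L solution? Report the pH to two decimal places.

pH = 8.50

N2H4 + H2O ⇌ N2H5+ + OH-
From the ICE table, Kb = x²/(1.1e-05 − x) = 1.3 × 10^-6.
The 5% rule fails; solving x² + Kb·x − Kb·C₀ = 0 exactly:
x = (−Kb + √(Kb² + 4·Kb·C₀))/2 = 3.19 × 10^-6 M
pOH = 5.50, so pH = 14.00 − pOH = 8.50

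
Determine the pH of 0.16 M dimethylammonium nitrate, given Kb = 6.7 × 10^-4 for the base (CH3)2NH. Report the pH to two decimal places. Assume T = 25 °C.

pH = 5.81

(CH3)2NH2+ is the conjugate acid of the weak base (CH3)2NH.
Ka = Kw/Kb = 1.0×10^-14 / 6.7 × 10^-4 = 1.49 × 10^-11
Ka = [H+]²/(0.16 − [H+]) = 1.49 × 10^-11
Neglecting [H+] in the denominator: [H+] = √(1.49 × 10^-11 × 0.16) = 1.54 × 10^-6 M
pH = −log(1.54 × 10^-6) = 5.81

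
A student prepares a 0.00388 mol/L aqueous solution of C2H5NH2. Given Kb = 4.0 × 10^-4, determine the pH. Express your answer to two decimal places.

C2H5NH2 + H2O ⇌ C2H5NH3+ + OH-
Let x = [OH-] at equilibrium. Kb = x²/(0.00388 − x).
Here C₀/Kb ≈ 9.7, so the small-x approximation fails. Use the quadratic:
x = [−0.0004 + √(0.0004² + 6.21e-06)]/2 = 1.06 × 10^-3 M
pOH = 2.97, so pH = 14.00 − pOH = 11.03

pH = 11.03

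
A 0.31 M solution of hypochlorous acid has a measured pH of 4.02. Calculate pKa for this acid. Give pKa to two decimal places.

[H+] = 10^(-4.02) = 9.55 × 10^-5 M
At equilibrium [HA] = 0.31 − 9.55 × 10^-5 = 3.10 × 10^-1 M
Ka = [H+][A-]/[HA] = (9.55 × 10^-5)² / 3.10 × 10^-1 = 2.94 × 10^-8
pKa = -log(2.94 × 10^-8) = 7.53

pKa = 7.53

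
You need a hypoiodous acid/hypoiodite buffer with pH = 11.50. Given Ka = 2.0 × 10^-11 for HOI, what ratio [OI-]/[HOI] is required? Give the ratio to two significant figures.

ratio = 6.3

pKa = -log(2.0 × 10^-11) = 10.699
pH = pKa + log(r) ⇒ log(r) = 11.50 − 10.699 = +0.801
r = [OI-]/[HOI] = 10^(+0.801) = 6.32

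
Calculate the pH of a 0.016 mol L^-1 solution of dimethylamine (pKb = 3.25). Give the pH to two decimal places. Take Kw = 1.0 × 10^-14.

(CH3)2NH + H2O ⇌ (CH3)2NH2+ + OH-
Kb = 10^(−3.25) = 5.62 × 10^-4
Kb = [OH-]²/(0.016 − [OH-]) = 5.62 × 10^-4
The 5% rule fails; solving [OH-]² + Kb·[OH-] − Kb·C₀ = 0 exactly:
[OH-] = [−0.000562 + √(0.000562² + 3.6e-05)]/2 = 2.73 × 10^-3 M
pOH = −log(2.73 × 10^-3) = 2.56; pH = 14.00 − 2.56 = 11.44

pH = 11.44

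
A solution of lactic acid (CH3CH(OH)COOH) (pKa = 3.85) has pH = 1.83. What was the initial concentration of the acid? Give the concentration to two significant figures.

[H+] = 10^(-1.83) = 1.48 × 10^-2 M = x
Ka = 10^(−3.85) = 1.41 × 10^-4
Ka = x²/(C₀ − x) ⇒ C₀ = x + x²/Ka
C₀ = 1.48 × 10^-2 + (1.48 × 10^-2)²/(1.41 × 10^-4) = 1.57 M

C₀ = 1.6 M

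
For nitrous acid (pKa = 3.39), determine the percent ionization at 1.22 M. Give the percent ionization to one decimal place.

HNO2 ⇌ NO2- + H+; let x = [H+] at equilibrium.
Ka = 10^(−3.39) = 4.07 × 10^-4
x ≈ √(Ka·C₀) = √(4.07 × 10^-4 × 1.22) = 2.23 × 10^-2 M
Fraction ionized = 2.23 × 10^-2 / 1.22 = 0.0183 → 1.8%

1.8%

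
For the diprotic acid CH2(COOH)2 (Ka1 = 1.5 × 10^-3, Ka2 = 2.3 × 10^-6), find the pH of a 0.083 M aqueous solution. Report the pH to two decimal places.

Since Ka1 ≫ Ka2, the first ionization dominates [H+].
Ka1 = x²/(0.083 − x) = 1.5 × 10^-3
Solving the quadratic: x = (−Ka1 + √(Ka1² + 4·Ka1·C₀))/2 = 1.04 × 10^-2 M
pH = −log(1.04 × 10^-2) = 1.98

pH = 1.98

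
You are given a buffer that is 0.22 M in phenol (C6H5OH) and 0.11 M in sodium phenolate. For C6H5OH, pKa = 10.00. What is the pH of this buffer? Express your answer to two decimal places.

pH = 9.70

Henderson–Hasselbalch: pH = pKa + log([C6H5O-]/[C6H5OH]) = 10.00 + log(0.11/0.22)
pH = 10.00 + (-0.301) = 9.70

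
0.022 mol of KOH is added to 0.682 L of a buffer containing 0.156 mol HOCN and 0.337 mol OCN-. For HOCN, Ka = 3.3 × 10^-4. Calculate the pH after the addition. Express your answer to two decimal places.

pH = 3.91

After neutralization: n(HOCN) = 0.134 mol, n(OCN-) = 0.359 mol.
pKa = −log(3.3 × 10^-4) = 3.481
Henderson–Hasselbalch with mole ratio 0.359/0.134: pH = 3.481 + (+0.428)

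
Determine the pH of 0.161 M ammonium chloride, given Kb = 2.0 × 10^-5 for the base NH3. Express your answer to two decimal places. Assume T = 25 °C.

NH4+ is the conjugate acid of the weak base NH3.
Ka = Kw/Kb = 1.0×10^-14 / 2.0 × 10^-5 = 5.00 × 10^-10
Let x = [H+] at equilibrium. Ka = x²/(0.161 − x).
Assume x ≪ 0.161: x ≈ √(5.00 × 10^-10 × 0.161) = 8.97 × 10^-6 M
(x/C₀ = 0.0056% < 5%, so the approximation holds.)
pH = −log[H+] = −log(8.97 × 10^-6) = 5.05

pH = 5.05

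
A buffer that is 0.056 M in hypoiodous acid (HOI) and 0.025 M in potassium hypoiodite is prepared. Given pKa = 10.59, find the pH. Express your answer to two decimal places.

pH = pKa + log([A⁻]/[HA]) = 10.59 + log(0.025/0.056)
pH = 10.59 + (-0.350) = 10.24

pH = 10.24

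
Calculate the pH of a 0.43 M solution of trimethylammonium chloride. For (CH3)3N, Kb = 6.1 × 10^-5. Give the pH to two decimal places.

(CH3)3NH+ is the conjugate acid of the weak base (CH3)3N.
Ka = Kw/Kb = 1.0×10^-14 / 6.1 × 10^-5 = 1.64 × 10^-10
From the ICE table, Ka = [H+]²/(0.43 − [H+]) = 1.64 × 10^-10.
Assume [H+] ≪ 0.43: [H+] ≈ √(1.64 × 10^-10 × 0.43) = 8.40 × 10^-6 M
pH = −log[H+] = −log(8.40 × 10^-6) = 5.08

pH = 5.08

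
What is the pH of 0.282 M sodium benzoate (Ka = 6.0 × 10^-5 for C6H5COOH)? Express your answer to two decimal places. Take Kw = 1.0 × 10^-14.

pH = 8.84

C6H5COO- is the conjugate base of the weak acid C6H5COOH.
Kb = Kw/Ka = 1.0×10^-14 / 6.0 × 10^-5 = 1.67 × 10^-10
From the ICE table, Kb = [OH-]²/(0.282 − [OH-]) = 1.67 × 10^-10.
Assume [OH-] ≪ 0.282: [OH-] ≈ √(1.67 × 10^-10 × 0.282) = 6.86 × 10^-6 M
pOH = 5.16, so pH = 14.00 − pOH = 8.84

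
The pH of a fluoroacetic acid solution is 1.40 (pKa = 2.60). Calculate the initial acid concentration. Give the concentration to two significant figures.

C₀ = 6.7 × 10^-1 M

[H+] = 10^(-1.40) = 3.98 × 10^-2 M = x
Ka = 10^(−2.60) = 2.51 × 10^-3
Ka = x²/(C₀ − x) ⇒ C₀ = x + x²/Ka
C₀ = 3.98 × 10^-2 + (3.98 × 10^-2)²/(2.51 × 10^-3) = 6.71 × 10^-1 M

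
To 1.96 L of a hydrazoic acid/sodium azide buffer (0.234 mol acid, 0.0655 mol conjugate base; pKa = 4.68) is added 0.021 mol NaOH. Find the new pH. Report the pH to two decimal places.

pH = 4.29

After neutralization: n(HN3) = 0.213 mol, n(N3-) = 0.0865 mol.
Henderson–Hasselbalch with mole ratio 0.0865/0.213: pH = 4.68 + (-0.391)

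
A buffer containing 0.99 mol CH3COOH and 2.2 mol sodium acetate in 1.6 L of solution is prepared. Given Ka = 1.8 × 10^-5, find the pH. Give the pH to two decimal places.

pH = 5.09

pKa = −log(1.8 × 10^-5) = 4.745
Henderson–Hasselbalch: pH = pKa + log([CH3COO-]/[CH3COOH]) = 4.745 + log(2.2/0.99)
pH = 4.745 + (+0.347) = 5.09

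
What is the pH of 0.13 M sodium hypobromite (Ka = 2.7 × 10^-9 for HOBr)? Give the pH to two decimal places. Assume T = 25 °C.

pH = 10.84

OBr- is the conjugate base of the weak acid HOBr.
Kb = Kw/Ka = 1.0×10^-14 / 2.7 × 10^-9 = 3.70 × 10^-6
From the ICE table, Kb = x²/(0.13 − x) = 3.70 × 10^-6.
Assume x ≪ 0.13: x ≈ √(3.70 × 10^-6 × 0.13) = 6.94 × 10^-4 M
Check: 0.53% ionized — well under 5%, approximation valid.
pOH = −log(6.94 × 10^-4) = 3.16; pH = 14.00 − 3.16 = 10.84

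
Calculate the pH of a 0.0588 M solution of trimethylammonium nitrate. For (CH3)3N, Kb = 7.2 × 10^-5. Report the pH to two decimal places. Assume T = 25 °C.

pH = 5.54

(CH3)3NH+ is the conjugate acid of the weak base (CH3)3N.
Ka = Kw/Kb = 1.0×10^-14 / 7.2 × 10^-5 = 1.39 × 10^-10
Let x = [H+] at equilibrium. Ka = x²/(0.0588 − x).
Neglecting x in the denominator: x = √(1.39 × 10^-10 × 0.0588) = 2.86 × 10^-6 M
pH = −log(2.86 × 10^-6) = 5.54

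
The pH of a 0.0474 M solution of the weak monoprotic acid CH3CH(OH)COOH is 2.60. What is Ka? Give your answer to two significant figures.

[H+] = 10^(-2.60) = 2.51 × 10^-3 M
At equilibrium [HA] = 0.0474 − 2.51 × 10^-3 = 4.49 × 10^-2 M
Ka = [H+][A-]/[HA] = (2.51 × 10^-3)² / 4.49 × 10^-2 = 1.4 × 10^-4

Ka = 1.4 × 10^-4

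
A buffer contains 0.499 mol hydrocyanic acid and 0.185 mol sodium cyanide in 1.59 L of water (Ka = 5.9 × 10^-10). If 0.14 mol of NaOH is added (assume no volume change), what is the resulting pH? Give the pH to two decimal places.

After neutralization: n(HCN) = 0.359 mol, n(CN-) = 0.325 mol.
pKa = −log(5.9 × 10^-10) = 9.229
pH = pKa + log([A⁻]/[HA]) = 9.229 + log(0.325/0.359) = 9.229 -0.043

pH = 9.19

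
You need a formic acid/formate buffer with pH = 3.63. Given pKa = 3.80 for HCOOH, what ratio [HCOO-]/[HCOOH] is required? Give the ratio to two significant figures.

pH = pKa + log(r) ⇒ log(r) = 3.63 − 3.80 = -0.17
r = [HCOO-]/[HCOOH] = 10^(-0.17) = 0.676

ratio = 0.68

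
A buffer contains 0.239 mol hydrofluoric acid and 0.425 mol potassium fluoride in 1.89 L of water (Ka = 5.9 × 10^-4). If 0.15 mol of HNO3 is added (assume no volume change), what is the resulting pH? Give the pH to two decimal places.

After neutralization: n(HF) = 0.389 mol, n(F-) = 0.275 mol.
pKa = −log(5.9 × 10^-4) = 3.229
pH = pKa + log(n_F-/n_HF) = 3.229 + log(0.275/0.389) = 3.229 + (-0.151)

pH = 3.08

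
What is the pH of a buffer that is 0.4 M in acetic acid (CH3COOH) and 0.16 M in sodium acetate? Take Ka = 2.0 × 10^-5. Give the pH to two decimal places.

pKa = −log(2.0 × 10^-5) = 4.699
Henderson–Hasselbalch: pH = pKa + log([CH3COO-]/[CH3COOH]) = 4.699 + log(0.16/0.4)
pH = 4.699 + (-0.398) = 4.30

pH = 4.30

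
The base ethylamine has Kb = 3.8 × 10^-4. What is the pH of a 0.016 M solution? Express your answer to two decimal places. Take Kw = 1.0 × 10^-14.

C2H5NH2 + H2O ⇌ C2H5NH3+ + OH-
From the ICE table, Kb = x²/(0.016 − x) = 3.8 × 10^-4.
x is not negligible relative to C₀; solve x² + 0.00038·x − 6.08e-06 = 0.
x = [−0.00038 + √(0.00038² + 2.43e-05)]/2 = 2.28 × 10^-3 M
pOH = −log(2.28 × 10^-3) = 2.64; pH = 14.00 − 2.64 = 11.36

pH = 11.36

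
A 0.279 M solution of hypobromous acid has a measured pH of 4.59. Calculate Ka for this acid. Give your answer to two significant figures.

[H+] = 10^(-4.59) = 2.57 × 10^-5 M
At equilibrium [HA] = 0.279 − 2.57 × 10^-5 = 2.79 × 10^-1 M
Ka = [H+][A-]/[HA] = (2.57 × 10^-5)² / 2.79 × 10^-1 = 2.4 × 10^-9

Ka = 2.4 × 10^-9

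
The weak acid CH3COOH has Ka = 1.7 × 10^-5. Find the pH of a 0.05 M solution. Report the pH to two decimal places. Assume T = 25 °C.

CH3COOH ⇌ CH3COO- + H+
From the ICE table, Ka = x²/(0.05 − x) = 1.7 × 10^-5.
Neglecting x in the denominator: x = √(1.7 × 10^-5 × 0.05) = 9.22 × 10^-4 M
(x/C₀ = 1.8% < 5%, so the approximation holds.)
pH = −log(9.22 × 10^-4) = 3.04

pH = 3.04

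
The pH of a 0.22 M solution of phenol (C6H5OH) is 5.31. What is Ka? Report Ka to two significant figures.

Ka = 1.1 × 10^-10

[H+] = 10^(-5.31) = 4.90 × 10^-6 M
At equilibrium [HA] = 0.22 − 4.90 × 10^-6 = 2.20 × 10^-1 M
Ka = [H+][A-]/[HA] = (4.90 × 10^-6)² / 2.20 × 10^-1 = 1.1 × 10^-10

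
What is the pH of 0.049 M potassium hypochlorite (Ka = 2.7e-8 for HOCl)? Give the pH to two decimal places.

pH = 10.13

OCl- is the conjugate base of the weak acid HOCl.
Kb = Kw/Ka = 1.0×10^-14 / 2.7 × 10^-8 = 3.70 × 10^-7
From the ICE table, Kb = [OH-]²/(0.049 − [OH-]) = 3.70 × 10^-7.
Since Kb ≪ C₀, [OH-] ≈ √(Kb·C₀) = 1.35 × 10^-4 M.
pOH = −log(1.35 × 10^-4) = 3.87; pH = 14.00 − 3.87 = 10.13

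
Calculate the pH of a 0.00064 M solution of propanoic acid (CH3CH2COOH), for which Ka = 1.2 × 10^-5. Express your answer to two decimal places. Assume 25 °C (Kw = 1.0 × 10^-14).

pH = 4.09

CH3CH2COOH ⇌ CH3CH2COO- + H+
Ka = [H+]²/(0.00064 − [H+]) = 1.2 × 10^-5
The 5% rule fails; solving [H+]² + Ka·[H+] − Ka·C₀ = 0 exactly:
[H+] = [−1.2e-05 + √(1.2e-05² + 3.07e-08)]/2 = 8.18 × 10^-5 M
pH = −log(8.18 × 10^-5) = 4.09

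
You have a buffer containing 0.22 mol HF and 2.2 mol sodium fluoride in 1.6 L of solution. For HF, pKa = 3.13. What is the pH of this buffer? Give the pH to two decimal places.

pH = 4.13

Using pH = pKa + log([base]/[acid]) with [base]/[acid] = 2.2/0.22:
pH = 3.13 + (+1.000) = 4.13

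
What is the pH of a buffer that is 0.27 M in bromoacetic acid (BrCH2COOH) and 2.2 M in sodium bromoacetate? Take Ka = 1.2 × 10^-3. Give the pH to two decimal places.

pKa = −log(1.2 × 10^-3) = 2.921
Using pH = pKa + log([base]/[acid]) with [base]/[acid] = 2.2/0.27:
pH = 2.921 + (+0.911) = 3.83

pH = 3.83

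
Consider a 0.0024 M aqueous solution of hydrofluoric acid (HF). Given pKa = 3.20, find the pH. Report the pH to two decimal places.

pH = 3.02

HF ⇌ F- + H+
Ka = 10^(−3.20) = 6.31 × 10^-4
Ka = [H+]²/(0.0024 − [H+]) = 6.31 × 10^-4
The 5% rule fails; solving [H+]² + Ka·[H+] − Ka·C₀ = 0 exactly:
[H+] = [−0.000631 + √(0.000631² + 6.06e-06)]/2 = 9.55 × 10^-4 M
pH = −log[H+] = −log(9.55 × 10^-4) = 3.02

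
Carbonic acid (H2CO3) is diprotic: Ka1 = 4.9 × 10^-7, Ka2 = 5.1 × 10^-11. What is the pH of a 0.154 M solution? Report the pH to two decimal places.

pH = 3.56

Ka1 ≫ Ka2, so treat the first dissociation as the only significant source of H+.
Ka1 = x²/(0.154 − x) = 4.9 × 10^-7
x ≈ √(4.9 × 10^-7 × 0.154) = 2.75 × 10^-4 M
pH = −log(2.75 × 10^-4) = 3.56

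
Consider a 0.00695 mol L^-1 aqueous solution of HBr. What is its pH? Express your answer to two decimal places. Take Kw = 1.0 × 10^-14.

pH = 2.16

HBr is a strong acid and dissociates completely, so [H+] = 0.00695 M.
pH = -log(0.00695) = 2.16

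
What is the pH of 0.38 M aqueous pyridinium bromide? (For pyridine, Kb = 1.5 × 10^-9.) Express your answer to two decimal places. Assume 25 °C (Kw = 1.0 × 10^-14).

C5H5NH+ is the conjugate acid of the weak base C5H5N.
Ka = Kw/Kb = 1.0×10^-14 / 1.5 × 10^-9 = 6.67 × 10^-6
Ka = [H+]²/(0.38 − [H+]) = 6.67 × 10^-6
Assume [H+] ≪ 0.38: [H+] ≈ √(6.67 × 10^-6 × 0.38) = 1.59 × 10^-3 M
pH = −log[H+] = −log(1.59 × 10^-3) = 2.80

pH = 2.80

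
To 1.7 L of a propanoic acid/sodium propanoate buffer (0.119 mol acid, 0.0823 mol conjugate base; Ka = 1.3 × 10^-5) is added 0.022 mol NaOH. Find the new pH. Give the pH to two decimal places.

pH = 4.92

OH- converts CH3CH2COOH to CH3CH2COO-: CH3CH2COOH → 0.097 mol, CH3CH2COO- → 0.104 mol.
pKa = −log(1.3 × 10^-5) = 4.886
pH = pKa + log(n_CH3CH2COO-/n_CH3CH2COOH) = 4.886 + log(0.104/0.097) = 4.886 + (+0.030)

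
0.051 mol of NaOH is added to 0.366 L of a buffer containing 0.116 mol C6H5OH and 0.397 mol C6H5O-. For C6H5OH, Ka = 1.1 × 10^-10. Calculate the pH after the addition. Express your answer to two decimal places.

After neutralization: n(C6H5OH) = 0.065 mol, n(C6H5O-) = 0.448 mol.
pKa = −log(1.1 × 10^-10) = 9.959
Henderson–Hasselbalch with mole ratio 0.448/0.065: pH = 9.959 + (+0.838)

pH = 10.80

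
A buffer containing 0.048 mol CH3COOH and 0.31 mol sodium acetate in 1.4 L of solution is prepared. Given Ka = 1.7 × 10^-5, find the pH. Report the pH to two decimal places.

pKa = −log(1.7 × 10^-5) = 4.770
Henderson–Hasselbalch: pH = pKa + log([CH3COO-]/[CH3COOH]) = 4.770 + log(0.31/0.048)
pH = 4.770 + (+0.810) = 5.58

pH = 5.58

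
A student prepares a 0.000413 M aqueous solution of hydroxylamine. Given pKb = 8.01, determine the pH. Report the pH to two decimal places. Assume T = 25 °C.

NH2OH + H2O ⇌ NH3OH+ + OH-
Kb = 10^(−8.01) = 9.77 × 10^-9
From the ICE table, Kb = x²/(0.000413 − x) = 9.77 × 10^-9.
Neglecting x in the denominator: x = √(9.77 × 10^-9 × 0.000413) = 2.01 × 10^-6 M
pOH = −log(2.01 × 10^-6) = 5.70; pH = 14.00 − 5.70 = 8.30

pH = 8.30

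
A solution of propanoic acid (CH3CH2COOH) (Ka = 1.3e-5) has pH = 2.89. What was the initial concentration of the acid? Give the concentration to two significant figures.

[H+] = 10^(-2.89) = 1.29 × 10^-3 M = x
Ka = x²/(C₀ − x) ⇒ C₀ = x + x²/Ka
C₀ = 1.29 × 10^-3 + (1.29 × 10^-3)²/(1.3 × 10^-5) = 1.29 × 10^-1 M

C₀ = 1.3 × 10^-1 M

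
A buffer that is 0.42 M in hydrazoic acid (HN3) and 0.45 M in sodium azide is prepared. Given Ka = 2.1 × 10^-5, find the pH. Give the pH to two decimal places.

pH = 4.71

pKa = −log(2.1 × 10^-5) = 4.678
Using pH = pKa + log([base]/[acid]) with [base]/[acid] = 0.45/0.42:
pH = 4.678 + (+0.030) = 4.71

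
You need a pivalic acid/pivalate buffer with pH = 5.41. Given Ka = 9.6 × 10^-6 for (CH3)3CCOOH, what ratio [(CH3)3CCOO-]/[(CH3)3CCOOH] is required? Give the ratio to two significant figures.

pKa = -log(9.6 × 10^-6) = 5.018
pH = pKa + log(r) ⇒ log(r) = 5.41 − 5.018 = +0.392
r = [(CH3)3CCOO-]/[(CH3)3CCOOH] = 10^(+0.392) = 2.47

ratio = 2.5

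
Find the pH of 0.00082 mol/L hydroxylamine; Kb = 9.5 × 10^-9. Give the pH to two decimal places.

NH2OH + H2O ⇌ NH3OH+ + OH-
Kb = x²/(0.00082 − x) = 9.5 × 10^-9
Neglecting x in the denominator: x = √(9.5 × 10^-9 × 0.00082) = 2.79 × 10^-6 M
Check: 0.34% ionized — well under 5%, approximation valid.
pOH = −log(2.79 × 10^-6) = 5.55; pH = 14.00 − 5.55 = 8.45

pH = 8.45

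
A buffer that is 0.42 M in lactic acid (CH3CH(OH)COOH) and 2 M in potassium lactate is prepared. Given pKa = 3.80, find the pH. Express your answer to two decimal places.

pH = 4.48

pH = pKa + log([A⁻]/[HA]) = 3.80 + log(2/0.42)
pH = 3.80 + (+0.678) = 4.48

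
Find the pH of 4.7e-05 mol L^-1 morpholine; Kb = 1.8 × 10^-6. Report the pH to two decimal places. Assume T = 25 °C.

pH = 8.92

C4H8ONH + H2O ⇌ C4H8ONH2+ + OH-
Kb = [OH-]²/(4.7e-05 − [OH-]) = 1.8 × 10^-6
Here C₀/Kb ≈ 26.1, so the small-[OH-] approximation fails. Use the quadratic:
[OH-] = [−1.8e-06 + √(1.8e-06² + 3.38e-10)]/2 = 8.34 × 10^-6 M
pOH = 5.08, so pH = 14.00 − pOH = 8.92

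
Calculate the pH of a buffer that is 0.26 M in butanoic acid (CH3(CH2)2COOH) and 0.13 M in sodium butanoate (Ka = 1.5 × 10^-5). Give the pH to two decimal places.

pKa = −log(1.5 × 10^-5) = 4.824
Henderson–Hasselbalch: pH = pKa + log([CH3(CH2)2COO-]/[CH3(CH2)2COOH]) = 4.824 + log(0.13/0.26)
pH = 4.824 + (-0.301) = 4.52

pH = 4.52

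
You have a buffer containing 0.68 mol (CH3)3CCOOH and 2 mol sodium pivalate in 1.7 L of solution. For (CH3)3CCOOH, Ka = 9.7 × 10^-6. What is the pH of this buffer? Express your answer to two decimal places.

pKa = −log(9.7 × 10^-6) = 5.013
Using pH = pKa + log([base]/[acid]) with [base]/[acid] = 2/0.68:
pH = 5.013 + (+0.469) = 5.48

pH = 5.48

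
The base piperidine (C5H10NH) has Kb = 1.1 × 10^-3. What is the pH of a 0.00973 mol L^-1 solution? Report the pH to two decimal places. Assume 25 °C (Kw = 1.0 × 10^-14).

C5H10NH + H2O ⇌ C5H10NH2+ + OH-
From the ICE table, Kb = x²/(0.00973 − x) = 1.1 × 10^-3.
The 5% rule fails; solving x² + Kb·x − Kb·C₀ = 0 exactly:
x = [−0.0011 + √(0.0011² + 4.28e-05)]/2 = 2.77 × 10^-3 M
pOH = −log(2.77 × 10^-3) = 2.56; pH = 14.00 − 2.56 = 11.44

pH = 11.44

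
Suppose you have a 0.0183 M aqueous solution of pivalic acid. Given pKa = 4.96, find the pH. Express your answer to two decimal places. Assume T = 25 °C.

(CH3)3CCOOH ⇌ (CH3)3CCOO- + H+
Ka = 10^(−4.96) = 1.10 × 10^-5
From the ICE table, Ka = x²/(0.0183 − x) = 1.10 × 10^-5.
Assume x ≪ 0.0183: x ≈ √(1.10 × 10^-5 × 0.0183) = 4.49 × 10^-4 M
pH = −log(4.49 × 10^-4) = 3.35

pH = 3.35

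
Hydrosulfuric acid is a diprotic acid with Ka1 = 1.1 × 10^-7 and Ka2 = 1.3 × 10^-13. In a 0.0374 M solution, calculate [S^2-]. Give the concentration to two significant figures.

First ionization gives [H+] ≈ [HS-] = 6.41 × 10^-5 M.
Second step: Ka2 = [H+][S^2-]/[HS-] ≈ [S^2-] (since [H+] ≈ [HS-]).
So [S^2-] ≈ Ka2.

1.3 × 10^-13 M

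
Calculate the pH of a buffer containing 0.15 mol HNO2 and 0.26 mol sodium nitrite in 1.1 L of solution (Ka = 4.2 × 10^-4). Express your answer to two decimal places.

pKa = −log(4.2 × 10^-4) = 3.377
Using pH = pKa + log([base]/[acid]) with [base]/[acid] = 0.26/0.15:
pH = 3.377 + (+0.239) = 3.62

pH = 3.62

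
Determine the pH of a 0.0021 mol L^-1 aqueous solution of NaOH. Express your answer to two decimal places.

NaOH is a strong base; [OH-] = 0.0021 M.
pOH = -log(0.0021) = 2.68
pH = 14.00 - 2.68 = 11.32

pH = 11.32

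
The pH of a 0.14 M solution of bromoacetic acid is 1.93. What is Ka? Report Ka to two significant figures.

Ka = 1.1 × 10^-3

[H+] = 10^(-1.93) = 1.17 × 10^-2 M
At equilibrium [HA] = 0.14 − 1.17 × 10^-2 = 1.28 × 10^-1 M
Ka = [H+][A-]/[HA] = (1.17 × 10^-2)² / 1.28 × 10^-1 = 1.1 × 10^-3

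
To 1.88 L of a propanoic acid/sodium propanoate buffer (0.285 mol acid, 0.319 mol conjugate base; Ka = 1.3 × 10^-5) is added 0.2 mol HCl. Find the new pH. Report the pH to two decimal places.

pH = 4.28

Added H+ converts CH3CH2COO- to CH3CH2COOH: CH3CH2COOH → 0.485 mol, CH3CH2COO- → 0.119 mol.
pKa = −log(1.3 × 10^-5) = 4.886
Henderson–Hasselbalch with mole ratio 0.119/0.485: pH = 4.886 + (-0.610)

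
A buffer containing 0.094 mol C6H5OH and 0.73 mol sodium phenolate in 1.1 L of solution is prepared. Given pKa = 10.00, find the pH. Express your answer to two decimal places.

pH = 10.89

pH = pKa + log([A⁻]/[HA]) = 10.00 + log(0.73/0.094)
pH = 10.00 + (+0.890) = 10.89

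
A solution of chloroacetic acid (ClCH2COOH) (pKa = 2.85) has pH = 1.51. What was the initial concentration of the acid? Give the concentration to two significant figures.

[H+] = 10^(-1.51) = 3.09 × 10^-2 M = x
Ka = 10^(−2.85) = 1.41 × 10^-3
Ka = x²/(C₀ − x) ⇒ C₀ = x + x²/Ka
C₀ = 3.09 × 10^-2 + (3.09 × 10^-2)²/(1.41 × 10^-3) = 7.08 × 10^-1 M

C₀ = 7.1 × 10^-1 M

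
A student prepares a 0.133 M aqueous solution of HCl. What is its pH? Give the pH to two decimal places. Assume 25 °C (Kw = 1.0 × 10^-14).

HCl is a strong acid and dissociates completely, so [H+] = 0.133 M.
pH = -log(0.133) = 0.88

pH = 0.88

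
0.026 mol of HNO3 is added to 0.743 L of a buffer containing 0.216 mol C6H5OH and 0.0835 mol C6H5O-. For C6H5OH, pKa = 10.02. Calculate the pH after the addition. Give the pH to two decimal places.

Added H+ converts C6H5O- to C6H5OH: C6H5OH → 0.242 mol, C6H5O- → 0.0575 mol.
pH = pKa + log(n_C6H5O-/n_C6H5OH) = 10.02 + log(0.0575/0.242) = 10.02 + (-0.624)

pH = 9.40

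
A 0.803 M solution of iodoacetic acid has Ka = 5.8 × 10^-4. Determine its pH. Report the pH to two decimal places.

ICH2COOH ⇌ ICH2COO- + H+
Ka = x²/(0.803 − x) = 5.8 × 10^-4
Assume x ≪ 0.803: x ≈ √(5.8 × 10^-4 × 0.803) = 2.16 × 10^-2 M
pH = −log[H+] = −log(2.16 × 10^-2) = 1.67

pH = 1.67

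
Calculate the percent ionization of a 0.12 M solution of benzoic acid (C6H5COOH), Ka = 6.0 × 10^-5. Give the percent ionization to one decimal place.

2.2%

C6H5COOH ⇌ C6H5COO- + H+; let x = [H+] at equilibrium.
x ≈ √(Ka·C₀) = √(6.0 × 10^-5 × 0.12) = 2.68 × 10^-3 M
Fraction ionized = 2.68 × 10^-3 / 0.12 = 0.0223 → 2.2%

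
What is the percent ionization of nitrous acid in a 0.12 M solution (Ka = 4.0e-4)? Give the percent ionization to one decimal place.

HNO2 ⇌ NO2- + H+; let x = [H+] at equilibrium.
Ka = x²/(C₀ − x); solving the quadratic gives x = 6.73 × 10^-3 M.
% ionization = x/C₀ × 100% = 6.73 × 10^-3/0.12 × 100% = 5.6%

5.6%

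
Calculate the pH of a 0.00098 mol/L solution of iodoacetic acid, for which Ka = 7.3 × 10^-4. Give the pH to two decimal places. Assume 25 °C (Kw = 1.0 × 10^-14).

pH = 3.25

ICH2COOH ⇌ ICH2COO- + H+
From the ICE table, Ka = [H+]²/(0.00098 − [H+]) = 7.3 × 10^-4.
The 5% rule fails; solving [H+]² + Ka·[H+] − Ka·C₀ = 0 exactly:
[H+] = [−0.00073 + √(0.00073² + 2.86e-06)]/2 = 5.56 × 10^-4 M
pH = −log[H+] = −log(5.56 × 10^-4) = 3.25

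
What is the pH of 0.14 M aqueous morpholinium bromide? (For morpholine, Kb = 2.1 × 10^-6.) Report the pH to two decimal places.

pH = 4.59

C4H8ONH2+ is the conjugate acid of the weak base C4H8ONH.
Ka = Kw/Kb = 1.0×10^-14 / 2.1 × 10^-6 = 4.76 × 10^-9
Ka = x²/(0.14 − x) = 4.76 × 10^-9
Since Ka ≪ C₀, x ≈ √(Ka·C₀) = 2.58 × 10^-5 M.
(x/C₀ = 0.018% < 5%, so the approximation holds.)
pH = −log[H+] = −log(2.58 × 10^-5) = 4.59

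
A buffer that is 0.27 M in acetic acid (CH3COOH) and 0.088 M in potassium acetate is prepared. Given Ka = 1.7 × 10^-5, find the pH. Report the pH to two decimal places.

pH = 4.28

pKa = −log(1.7 × 10^-5) = 4.770
pH = pKa + log([A⁻]/[HA]) = 4.770 + log(0.088/0.27)
pH = 4.770 + (-0.487) = 4.28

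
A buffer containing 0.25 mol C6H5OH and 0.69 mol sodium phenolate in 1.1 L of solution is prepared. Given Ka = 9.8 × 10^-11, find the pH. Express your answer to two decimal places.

pKa = −log(9.8 × 10^-11) = 10.009
pH = pKa + log([A⁻]/[HA]) = 10.009 + log(0.69/0.25)
pH = 10.009 + (+0.441) = 10.45

pH = 10.45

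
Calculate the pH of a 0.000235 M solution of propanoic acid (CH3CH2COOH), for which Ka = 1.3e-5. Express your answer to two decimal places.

CH3CH2COOH ⇌ CH3CH2COO- + H+
From the ICE table, Ka = [H+]²/(0.000235 − [H+]) = 1.3 × 10^-5.
[H+] is not negligible relative to C₀; solve [H+]² + 1.3e-05·[H+] − 3.05e-09 = 0.
[H+] = (−Ka + √(Ka² + 4·Ka·C₀))/2 = 4.92 × 10^-5 M
pH = −log[H+] = −log(4.92 × 10^-5) = 4.31

pH = 4.31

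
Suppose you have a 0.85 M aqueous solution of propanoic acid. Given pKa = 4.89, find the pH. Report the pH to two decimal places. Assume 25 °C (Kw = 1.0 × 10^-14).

pH = 2.48

CH3CH2COOH ⇌ CH3CH2COO- + H+
Ka = 10^(−4.89) = 1.29 × 10^-5
Ka = [H+]²/(0.85 − [H+]) = 1.29 × 10^-5
Since Ka ≪ C₀, [H+] ≈ √(Ka·C₀) = 3.31 × 10^-3 M.
Check: 0.39% ionized — well under 5%, approximation valid.
pH = −log(3.31 × 10^-3) = 2.48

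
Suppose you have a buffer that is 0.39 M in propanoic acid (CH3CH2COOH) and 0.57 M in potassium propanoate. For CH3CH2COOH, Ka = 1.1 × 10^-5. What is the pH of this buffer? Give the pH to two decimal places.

pKa = −log(1.1 × 10^-5) = 4.959
Henderson–Hasselbalch: pH = pKa + log([CH3CH2COO-]/[CH3CH2COOH]) = 4.959 + log(0.57/0.39)
pH = 4.959 + (+0.165) = 5.12

pH = 5.12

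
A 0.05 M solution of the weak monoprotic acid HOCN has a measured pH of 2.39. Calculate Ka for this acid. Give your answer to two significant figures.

[H+] = 10^(-2.39) = 4.07 × 10^-3 M
At equilibrium [HA] = 0.05 − 4.07 × 10^-3 = 4.59 × 10^-2 M
Ka = [H+][A-]/[HA] = (4.07 × 10^-3)² / 4.59 × 10^-2 = 3.6 × 10^-4

Ka = 3.6 × 10^-4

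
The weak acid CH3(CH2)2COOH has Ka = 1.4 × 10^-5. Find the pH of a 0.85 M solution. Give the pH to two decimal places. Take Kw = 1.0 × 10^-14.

CH3(CH2)2COOH ⇌ CH3(CH2)2COO- + H+
From the ICE table, Ka = [H+]²/(0.85 − [H+]) = 1.4 × 10^-5.
Since Ka ≪ C₀, [H+] ≈ √(Ka·C₀) = 3.45 × 10^-3 M.
([H+]/C₀ = 0.41% < 5%, so the approximation holds.)
pH = −log(3.45 × 10^-3) = 2.46

pH = 2.46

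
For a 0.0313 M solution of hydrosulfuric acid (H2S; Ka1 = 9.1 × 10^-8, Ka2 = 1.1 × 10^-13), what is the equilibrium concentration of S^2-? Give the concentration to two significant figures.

First ionization gives [H+] ≈ [HS-] = 5.34 × 10^-5 M.
Second step: Ka2 = [H+][S^2-]/[HS-] ≈ [S^2-] (since [H+] ≈ [HS-]).
So [S^2-] ≈ Ka2.

1.1 × 10^-13 M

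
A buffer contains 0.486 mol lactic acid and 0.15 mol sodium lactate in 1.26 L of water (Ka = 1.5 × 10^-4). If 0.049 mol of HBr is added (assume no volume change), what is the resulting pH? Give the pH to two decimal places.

pH = 3.10

After neutralization: n(CH3CH(OH)COOH) = 0.535 mol, n(CH3CH(OH)COO-) = 0.101 mol.
pKa = −log(1.5 × 10^-4) = 3.824
Henderson–Hasselbalch with mole ratio 0.101/0.535: pH = 3.824 + (-0.724)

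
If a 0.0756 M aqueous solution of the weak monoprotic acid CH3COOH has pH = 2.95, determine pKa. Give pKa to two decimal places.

[H+] = 10^(-2.95) = 1.12 × 10^-3 M
At equilibrium [HA] = 0.0756 − 1.12 × 10^-3 = 7.45 × 10^-2 M
Ka = [H+][A-]/[HA] = (1.12 × 10^-3)² / 7.45 × 10^-2 = 1.68 × 10^-5
pKa = -log(1.68 × 10^-5) = 4.77

pKa = 4.77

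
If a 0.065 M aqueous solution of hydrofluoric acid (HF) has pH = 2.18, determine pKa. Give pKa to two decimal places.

[H+] = 10^(-2.18) = 6.61 × 10^-3 M
At equilibrium [HA] = 0.065 − 6.61 × 10^-3 = 5.84 × 10^-2 M
Ka = [H+][A-]/[HA] = (6.61 × 10^-3)² / 5.84 × 10^-2 = 7.48 × 10^-4
pKa = -log(7.48 × 10^-4) = 3.13

pKa = 3.13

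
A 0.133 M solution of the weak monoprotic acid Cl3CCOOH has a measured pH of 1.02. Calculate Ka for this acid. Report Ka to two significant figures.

Ka = 2.4 × 10^-1

[H+] = 10^(-1.02) = 9.55 × 10^-2 M
At equilibrium [HA] = 0.133 − 9.55 × 10^-2 = 3.75 × 10^-2 M
Ka = [H+][A-]/[HA] = (9.55 × 10^-2)² / 3.75 × 10^-2 = 2.4 × 10^-1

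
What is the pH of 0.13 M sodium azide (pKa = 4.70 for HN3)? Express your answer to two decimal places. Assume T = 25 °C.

pH = 8.91

N3- is the conjugate base of the weak acid HN3.
Ka = 10^(−4.70) = 2.00 × 10^-5
Kb = Kw/Ka = 1.0×10^-14 / 2.00 × 10^-5 = 5.00 × 10^-10
Kb = [OH-]²/(0.13 − [OH-]) = 5.00 × 10^-10
Neglecting [OH-] in the denominator: [OH-] = √(5.00 × 10^-10 × 0.13) = 8.06 × 10^-6 M
([OH-]/C₀ = 0.0062% < 5%, so the approximation holds.)
pOH = −log(8.06 × 10^-6) = 5.09; pH = 14.00 − 5.09 = 8.91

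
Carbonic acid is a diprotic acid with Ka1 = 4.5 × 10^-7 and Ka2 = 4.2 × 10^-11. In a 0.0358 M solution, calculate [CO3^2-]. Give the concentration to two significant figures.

First ionization gives [H+] ≈ [HCO3-] = 1.27 × 10^-4 M.
Second step: Ka2 = [H+][CO3^2-]/[HCO3-] ≈ [CO3^2-] (since [H+] ≈ [HCO3-]).
So [CO3^2-] ≈ Ka2.

4.2 × 10^-11 M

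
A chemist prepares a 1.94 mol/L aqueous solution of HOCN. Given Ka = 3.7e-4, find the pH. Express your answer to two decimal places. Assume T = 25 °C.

pH = 1.57

HOCN ⇌ OCN- + H+
From the ICE table, Ka = x²/(1.94 − x) = 3.7 × 10^-4.
Since Ka ≪ C₀, x ≈ √(Ka·C₀) = 2.68 × 10^-2 M.
(x/C₀ = 1.4% < 5%, so the approximation holds.)
pH = −log(2.68 × 10^-2) = 1.57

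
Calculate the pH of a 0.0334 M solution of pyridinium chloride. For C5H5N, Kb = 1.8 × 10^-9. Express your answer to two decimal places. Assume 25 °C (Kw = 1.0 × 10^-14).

C5H5NH+ is the conjugate acid of the weak base C5H5N.
Ka = Kw/Kb = 1.0×10^-14 / 1.8 × 10^-9 = 5.56 × 10^-6
Ka = [H+]²/(0.0334 − [H+]) = 5.56 × 10^-6
Neglecting [H+] in the denominator: [H+] = √(5.56 × 10^-6 × 0.0334) = 4.31 × 10^-4 M
pH = −log(4.31 × 10^-4) = 3.37

pH = 3.37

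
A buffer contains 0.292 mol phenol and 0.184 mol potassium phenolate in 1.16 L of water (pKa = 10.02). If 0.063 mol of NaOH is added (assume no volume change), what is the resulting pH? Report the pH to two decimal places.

After neutralization: n(C6H5OH) = 0.229 mol, n(C6H5O-) = 0.247 mol.
pH = pKa + log([A⁻]/[HA]) = 10.02 + log(0.247/0.229) = 10.02 +0.033

pH = 10.05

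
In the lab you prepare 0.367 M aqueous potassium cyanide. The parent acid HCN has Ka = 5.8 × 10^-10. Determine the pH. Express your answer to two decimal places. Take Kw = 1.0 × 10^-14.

pH = 11.40

CN- is the conjugate base of the weak acid HCN.
Kb = Kw/Ka = 1.0×10^-14 / 5.8 × 10^-10 = 1.72 × 10^-5
Kb = x²/(0.367 − x) = 1.72 × 10^-5
Since Kb ≪ C₀, x ≈ √(Kb·C₀) = 2.51 × 10^-3 M.
Check: 0.68% ionized — well under 5%, approximation valid.
pOH = −log(2.51 × 10^-3) = 2.60; pH = 14.00 − 2.60 = 11.40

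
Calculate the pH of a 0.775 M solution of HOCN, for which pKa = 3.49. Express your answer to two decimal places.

HOCN ⇌ OCN- + H+
Ka = 10^(−3.49) = 3.24 × 10^-4
From the ICE table, Ka = x²/(0.775 − x) = 3.24 × 10^-4.
Neglecting x in the denominator: x = √(3.24 × 10^-4 × 0.775) = 1.58 × 10^-2 M
pH = −log(1.58 × 10^-2) = 1.80

pH = 1.80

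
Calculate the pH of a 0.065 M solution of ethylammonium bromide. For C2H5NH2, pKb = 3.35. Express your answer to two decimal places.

pH = 5.92

C2H5NH3+ is the conjugate acid of the weak base C2H5NH2.
Kb = 10^(−3.35) = 4.47 × 10^-4
Ka = Kw/Kb = 1.0×10^-14 / 4.47 × 10^-4 = 2.24 × 10^-11
From the ICE table, Ka = [H+]²/(0.065 − [H+]) = 2.24 × 10^-11.
Assume [H+] ≪ 0.065: [H+] ≈ √(2.24 × 10^-11 × 0.065) = 1.21 × 10^-6 M
pH = −log[H+] = −log(1.21 × 10^-6) = 5.92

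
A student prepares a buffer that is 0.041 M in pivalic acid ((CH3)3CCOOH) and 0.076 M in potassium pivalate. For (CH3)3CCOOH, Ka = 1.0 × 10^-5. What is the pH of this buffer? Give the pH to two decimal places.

pKa = −log(1.0 × 10^-5) = 5.000
pH = pKa + log([A⁻]/[HA]) = 5.000 + log(0.076/0.041)
pH = 5.000 + (+0.268) = 5.27

pH = 5.27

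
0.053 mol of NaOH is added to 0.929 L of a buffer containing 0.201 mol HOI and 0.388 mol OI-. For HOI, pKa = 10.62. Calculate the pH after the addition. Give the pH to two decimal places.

pH = 11.09

After neutralization: n(HOI) = 0.148 mol, n(OI-) = 0.441 mol.
pH = pKa + log([A⁻]/[HA]) = 10.62 + log(0.441/0.148) = 10.62 +0.474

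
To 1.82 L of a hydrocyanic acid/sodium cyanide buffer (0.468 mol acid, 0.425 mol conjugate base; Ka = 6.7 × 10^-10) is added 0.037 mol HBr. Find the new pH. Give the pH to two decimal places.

pH = 9.06

After neutralization: n(HCN) = 0.505 mol, n(CN-) = 0.388 mol.
pKa = −log(6.7 × 10^-10) = 9.174
pH = pKa + log(n_CN-/n_HCN) = 9.174 + log(0.388/0.505) = 9.174 + (-0.114)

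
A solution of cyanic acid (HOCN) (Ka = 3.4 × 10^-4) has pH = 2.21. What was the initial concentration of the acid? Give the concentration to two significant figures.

[H+] = 10^(-2.21) = 6.17 × 10^-3 M = x
Ka = x²/(C₀ − x) ⇒ C₀ = x + x²/Ka
C₀ = 6.17 × 10^-3 + (6.17 × 10^-3)²/(3.4 × 10^-4) = 1.18 × 10^-1 M

C₀ = 1.2 × 10^-1 M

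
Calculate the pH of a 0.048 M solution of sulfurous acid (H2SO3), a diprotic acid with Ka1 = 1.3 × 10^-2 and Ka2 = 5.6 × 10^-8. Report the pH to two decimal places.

pH = 1.71

Ka1 ≫ Ka2, so treat the first dissociation as the only significant source of H+.
Ka1 = x²/(0.048 − x) = 1.3 × 10^-2
Solving the quadratic: x = (−Ka1 + √(Ka1² + 4·Ka1·C₀))/2 = 1.93 × 10^-2 M
pH = −log(1.93 × 10^-2) = 1.71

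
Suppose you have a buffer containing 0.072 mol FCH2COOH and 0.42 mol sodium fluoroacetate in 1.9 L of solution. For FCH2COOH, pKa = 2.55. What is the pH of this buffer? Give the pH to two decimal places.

pH = 3.32

pH = pKa + log([A⁻]/[HA]) = 2.55 + log(0.42/0.072)
pH = 2.55 + (+0.766) = 3.32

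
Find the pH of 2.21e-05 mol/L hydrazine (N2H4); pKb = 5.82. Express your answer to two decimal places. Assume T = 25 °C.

pH = 8.71

N2H4 + H2O ⇌ N2H5+ + OH-
Kb = 10^(−5.82) = 1.51 × 10^-6
Let x = [OH-] at equilibrium. Kb = x²/(2.21e-05 − x).
The 5% rule fails; solving x² + Kb·x − Kb·C₀ = 0 exactly:
x = (−Kb + √(Kb² + 4·Kb·C₀))/2 = 5.07 × 10^-6 M
pOH = −log(5.07 × 10^-6) = 5.29; pH = 14.00 − 5.29 = 8.71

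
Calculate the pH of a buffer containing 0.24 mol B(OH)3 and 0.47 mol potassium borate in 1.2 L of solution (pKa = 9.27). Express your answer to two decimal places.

pH = pKa + log([A⁻]/[HA]) = 9.27 + log(0.47/0.24)
pH = 9.27 + (+0.292) = 9.56

pH = 9.56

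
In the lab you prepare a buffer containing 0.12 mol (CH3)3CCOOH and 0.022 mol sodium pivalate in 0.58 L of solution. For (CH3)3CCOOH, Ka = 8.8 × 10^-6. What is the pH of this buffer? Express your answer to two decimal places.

pKa = −log(8.8 × 10^-6) = 5.056
Using pH = pKa + log([base]/[acid]) with [base]/[acid] = 0.022/0.12:
pH = 5.056 + (-0.737) = 4.32

pH = 4.32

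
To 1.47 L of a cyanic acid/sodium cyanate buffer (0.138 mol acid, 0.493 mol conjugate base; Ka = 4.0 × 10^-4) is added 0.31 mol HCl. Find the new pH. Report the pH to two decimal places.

pH = 3.01

After neutralization: n(HOCN) = 0.448 mol, n(OCN-) = 0.183 mol.
pKa = −log(4.0 × 10^-4) = 3.398
Henderson–Hasselbalch with mole ratio 0.183/0.448: pH = 3.398 + (-0.389)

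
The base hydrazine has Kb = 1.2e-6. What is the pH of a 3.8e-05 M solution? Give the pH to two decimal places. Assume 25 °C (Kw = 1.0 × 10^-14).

N2H4 + H2O ⇌ N2H5+ + OH-
From the ICE table, Kb = x²/(3.8e-05 − x) = 1.2 × 10^-6.
Here C₀/Kb ≈ 31.7, so the small-x approximation fails. Use the quadratic:
x = [−1.2e-06 + √(1.2e-06² + 1.82e-10)]/2 = 6.18 × 10^-6 M
pOH = −log(6.18 × 10^-6) = 5.21; pH = 14.00 − 5.21 = 8.79

pH = 8.79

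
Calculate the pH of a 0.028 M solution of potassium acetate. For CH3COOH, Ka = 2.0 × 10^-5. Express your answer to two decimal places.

pH = 8.57

CH3COO- is the conjugate base of the weak acid CH3COOH.
Kb = Kw/Ka = 1.0×10^-14 / 2.0 × 10^-5 = 5.00 × 10^-10
Kb = [OH-]²/(0.028 − [OH-]) = 5.00 × 10^-10
Assume [OH-] ≪ 0.028: [OH-] ≈ √(5.00 × 10^-10 × 0.028) = 3.74 × 10^-6 M
pOH = −log(3.74 × 10^-6) = 5.43; pH = 14.00 − 5.43 = 8.57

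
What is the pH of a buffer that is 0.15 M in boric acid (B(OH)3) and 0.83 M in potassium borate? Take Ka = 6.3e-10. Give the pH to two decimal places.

pKa = −log(6.3 × 10^-10) = 9.201
Henderson–Hasselbalch: pH = pKa + log([B(OH)4-]/[B(OH)3]) = 9.201 + log(0.83/0.15)
pH = 9.201 + (+0.743) = 9.94

pH = 9.94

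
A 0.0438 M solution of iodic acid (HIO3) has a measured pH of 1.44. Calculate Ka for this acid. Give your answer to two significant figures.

Ka = 1.8 × 10^-1

[H+] = 10^(-1.44) = 3.63 × 10^-2 M
At equilibrium [HA] = 0.0438 − 3.63 × 10^-2 = 7.50 × 10^-3 M
Ka = [H+][A-]/[HA] = (3.63 × 10^-2)² / 7.50 × 10^-3 = 1.8 × 10^-1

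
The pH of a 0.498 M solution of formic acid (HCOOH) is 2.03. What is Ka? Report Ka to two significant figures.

Ka = 1.8 × 10^-4

[H+] = 10^(-2.03) = 9.33 × 10^-3 M
At equilibrium [HA] = 0.498 − 9.33 × 10^-3 = 4.89 × 10^-1 M
Ka = [H+][A-]/[HA] = (9.33 × 10^-3)² / 4.89 × 10^-1 = 1.8 × 10^-4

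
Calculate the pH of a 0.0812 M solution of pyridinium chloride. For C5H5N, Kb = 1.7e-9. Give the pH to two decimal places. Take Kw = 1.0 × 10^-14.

C5H5NH+ is the conjugate acid of the weak base C5H5N.
Ka = Kw/Kb = 1.0×10^-14 / 1.7 × 10^-9 = 5.88 × 10^-6
From the ICE table, Ka = [H+]²/(0.0812 − [H+]) = 5.88 × 10^-6.
Assume [H+] ≪ 0.0812: [H+] ≈ √(5.88 × 10^-6 × 0.0812) = 6.91 × 10^-4 M
([H+]/C₀ = 0.85% < 5%, so the approximation holds.)
pH = −log(6.91 × 10^-4) = 3.16

pH = 3.16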